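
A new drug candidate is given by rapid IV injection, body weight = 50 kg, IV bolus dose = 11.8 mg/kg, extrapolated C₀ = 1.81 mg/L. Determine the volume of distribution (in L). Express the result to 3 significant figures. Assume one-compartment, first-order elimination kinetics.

326 L

Dose = 11.8 × 50 = 590.0 mg
Vd = Dose / C₀ = 590.0 / 1.81 = 326.0 L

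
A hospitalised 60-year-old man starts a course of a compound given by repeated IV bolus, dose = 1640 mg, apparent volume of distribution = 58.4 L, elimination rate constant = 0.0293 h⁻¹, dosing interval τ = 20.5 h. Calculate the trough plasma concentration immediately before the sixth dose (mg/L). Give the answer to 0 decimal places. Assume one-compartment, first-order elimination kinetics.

C₀ per dose = Dose / Vd = 1640 / 58.4 = 28.08 mg/L
Fraction remaining after one interval: r = e^(−kτ) = e^(−0.02930 × 20.5) = 0.5485
Before dose 6, 5 doses have been given (aged 1τ, 2τ, 3τ, 4τ, 5τ).
C_trough = C₀ × (r + r² + … + r^5) = C₀ × r(1−r^5)/(1−r)
        = 28.08 × 0.5485 × (1 − 0.04965) / (1 − 0.5485) = 32.42 mg/L

32 mg/L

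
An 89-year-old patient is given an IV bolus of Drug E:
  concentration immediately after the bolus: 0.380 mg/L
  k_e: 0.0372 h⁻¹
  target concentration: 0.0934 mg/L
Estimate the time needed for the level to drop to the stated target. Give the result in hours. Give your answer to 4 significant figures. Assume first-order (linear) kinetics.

t = ln(C₀ / C) / k = ln(0.3800 / 0.0934) / 0.03720
  = ln(4.069) / 0.03720 = 1.403 / 0.03720 = 37.72 h

37.72 h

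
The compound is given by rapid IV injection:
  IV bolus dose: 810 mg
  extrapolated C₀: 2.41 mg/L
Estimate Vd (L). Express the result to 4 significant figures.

Vd = Dose / C₀ = 810.0 / 2.41 = 336.1 L

336.1 L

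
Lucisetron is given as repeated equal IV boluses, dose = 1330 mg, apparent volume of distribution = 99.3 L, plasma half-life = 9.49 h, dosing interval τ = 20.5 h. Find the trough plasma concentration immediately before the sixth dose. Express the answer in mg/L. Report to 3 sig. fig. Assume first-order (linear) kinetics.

3.86 mg/L

C₀ per dose = Dose / Vd = 1330 / 99.3 = 13.39 mg/L
k = ln2 / t½ = 0.693147 / 9.49 = 0.07304 h⁻¹
Fraction remaining after one interval: r = e^(−kτ) = e^(−0.07304 × 20.5) = 0.2237
Before dose 6, 5 doses have been given (aged 1τ, 2τ, 3τ, 4τ, 5τ).
C_trough = C₀ × (r + r² + … + r^5) = C₀ × r(1−r^5)/(1−r)
        = 13.39 × 0.2237 × (1 − 0.0005602) / (1 − 0.2237) = 3.856 mg/L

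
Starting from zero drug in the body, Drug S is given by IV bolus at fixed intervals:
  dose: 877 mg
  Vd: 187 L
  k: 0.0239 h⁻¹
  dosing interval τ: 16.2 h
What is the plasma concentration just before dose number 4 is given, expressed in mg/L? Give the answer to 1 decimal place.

C₀ per dose = Dose / Vd = 877 / 187 = 4.690 mg/L
Fraction remaining after one interval: r = e^(−kτ) = e^(−0.02390 × 16.2) = 0.6790
Before dose 4, 3 doses have been given (aged 1τ, 2τ, 3τ).
C_trough = C₀ × (r + r² + … + r^3) = C₀ × r(1−r^3)/(1−r)
        = 4.690 × 0.6790 × (1 − 0.3130) / (1 − 0.6790) = 6.815 mg/L

6.8 mg/L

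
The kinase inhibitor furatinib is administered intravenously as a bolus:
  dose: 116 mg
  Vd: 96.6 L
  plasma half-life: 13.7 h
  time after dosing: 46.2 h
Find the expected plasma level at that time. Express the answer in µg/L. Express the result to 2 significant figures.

120 µg/L

C₀ = Dose / Vd = 116.0 / 96.6 = 1.201 mg/L
k = ln2 / t½ = 0.693147 / 13.7 = 0.05059 h⁻¹
C = C₀ · e^(−k·t) = 1.201 × e^(−0.05059 × 46.2)
  = 1.201 × 0.09659 = 0.1160 mg/L
Convert: 0.1160 mg/L × 1000 = 116.0 µg/L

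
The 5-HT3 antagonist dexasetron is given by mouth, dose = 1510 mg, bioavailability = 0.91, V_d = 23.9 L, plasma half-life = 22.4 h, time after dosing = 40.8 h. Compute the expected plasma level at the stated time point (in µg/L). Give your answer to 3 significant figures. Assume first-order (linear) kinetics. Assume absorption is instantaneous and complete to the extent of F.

Amount reaching circulation = F × Dose = 0.91 × 1510 = 1374 mg
C₀ = F·Dose / Vd = 1374 / 23.9 = 57.49 mg/L
k = ln2 / t½ = 0.693147 / 22.4 = 0.03094 h⁻¹
C = C₀ · e^(−k·t) = 57.49 × e^(−0.03094 × 40.8)
  = 57.49 × 0.2830 = 16.27 mg/L
Convert: 16.27 mg/L × 1000 = 16270 µg/L

16300 µg/L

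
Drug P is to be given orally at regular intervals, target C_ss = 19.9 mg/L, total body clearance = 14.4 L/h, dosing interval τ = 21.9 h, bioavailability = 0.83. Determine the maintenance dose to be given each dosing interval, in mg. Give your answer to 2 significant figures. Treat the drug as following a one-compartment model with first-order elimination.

At steady state, F × (Dose/τ) = Css × CL.
Dose = Css × CL × τ / F = 19.9 × 14.40 × 21.9 / 0.83 = 7561 mg

7600 mg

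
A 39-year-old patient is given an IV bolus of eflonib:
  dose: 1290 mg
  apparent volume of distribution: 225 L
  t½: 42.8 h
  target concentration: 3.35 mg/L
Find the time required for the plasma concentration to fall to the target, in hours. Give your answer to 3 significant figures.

33.2 h

C₀ = Dose / Vd = 1290 / 225 = 5.733 mg/L
k = ln2 / t½ = 0.693147 / 42.8 = 0.01620 h⁻¹
t = ln(C₀ / C) / k = ln(5.733 / 3.35) / 0.01620
  = ln(1.711) / 0.01620 = 0.5371 / 0.01620 = 33.15 h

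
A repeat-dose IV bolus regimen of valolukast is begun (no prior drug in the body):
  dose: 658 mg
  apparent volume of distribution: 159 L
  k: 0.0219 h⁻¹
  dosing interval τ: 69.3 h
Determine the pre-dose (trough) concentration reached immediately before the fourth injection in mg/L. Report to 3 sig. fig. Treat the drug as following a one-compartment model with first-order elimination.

C₀ per dose = Dose / Vd = 658 / 159 = 4.138 mg/L
Fraction remaining after one interval: r = e^(−kτ) = e^(−0.02190 × 69.3) = 0.2192
Before dose 4, 3 doses have been given (aged 1τ, 2τ, 3τ).
C_trough = C₀ × (r + r² + … + r^3) = C₀ × r(1−r^3)/(1−r)
        = 4.138 × 0.2192 × (1 − 0.01053) / (1 − 0.2192) = 1.149 mg/L

1.15 mg/L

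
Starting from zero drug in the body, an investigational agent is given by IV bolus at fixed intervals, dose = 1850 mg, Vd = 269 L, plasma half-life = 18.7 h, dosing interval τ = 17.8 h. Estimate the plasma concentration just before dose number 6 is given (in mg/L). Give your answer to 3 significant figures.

C₀ per dose = Dose / Vd = 1850 / 269 = 6.877 mg/L
k = ln2 / t½ = 0.693147 / 18.7 = 0.03707 h⁻¹
Fraction remaining after one interval: r = e^(−kτ) = e^(−0.03707 × 17.8) = 0.5169
Before dose 6, 5 doses have been given (aged 1τ, 2τ, 3τ, 4τ, 5τ).
C_trough = C₀ × (r + r² + … + r^5) = C₀ × r(1−r^5)/(1−r)
        = 6.877 × 0.5169 × (1 − 0.03690) / (1 − 0.5169) = 7.087 mg/L

7.09 mg/L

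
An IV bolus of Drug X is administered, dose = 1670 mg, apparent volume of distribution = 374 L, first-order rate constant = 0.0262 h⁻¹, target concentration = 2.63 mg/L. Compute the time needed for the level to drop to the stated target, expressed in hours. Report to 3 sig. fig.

20.2 h

C₀ = Dose / Vd = 1670 / 374 = 4.465 mg/L
t = ln(C₀ / C) / k = ln(4.465 / 2.63) / 0.02620
  = ln(1.698) / 0.02620 = 0.5295 / 0.02620 = 20.21 h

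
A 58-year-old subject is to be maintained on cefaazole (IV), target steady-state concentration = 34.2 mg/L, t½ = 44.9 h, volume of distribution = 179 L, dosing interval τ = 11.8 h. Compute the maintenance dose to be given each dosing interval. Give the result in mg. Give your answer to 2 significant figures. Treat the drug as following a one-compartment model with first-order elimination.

k = ln2 / t½ = 0.693147 / 44.9 = 0.01544 h⁻¹
CL = k × Vd = 0.01544 × 179 = 2.764 L/h
At steady state, Dose/τ = Css × CL.
Dose = Css × CL × τ = 34.2 × 2.764 × 11.8 = 1115 mg

1100 mg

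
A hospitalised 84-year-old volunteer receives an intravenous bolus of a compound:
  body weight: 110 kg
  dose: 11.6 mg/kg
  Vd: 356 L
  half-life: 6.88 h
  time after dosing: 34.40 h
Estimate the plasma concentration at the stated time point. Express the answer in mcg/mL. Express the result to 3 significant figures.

0.112 mcg/mL

Total dose = 11.6 × 110 = 1276 mg
C₀ = Dose / Vd = 1276 / 356 = 3.584 mg/L
k = ln2 / t½ = 0.693147 / 6.88 = 0.1007 h⁻¹
t / t½ = 34.40 / 6.88 = 5 half-lives
C = C₀ × (1/2)^5 = 3.584 × 0.03125 = 0.1120 mg/L
(0.1120 mg/L = 0.1120 mcg/mL)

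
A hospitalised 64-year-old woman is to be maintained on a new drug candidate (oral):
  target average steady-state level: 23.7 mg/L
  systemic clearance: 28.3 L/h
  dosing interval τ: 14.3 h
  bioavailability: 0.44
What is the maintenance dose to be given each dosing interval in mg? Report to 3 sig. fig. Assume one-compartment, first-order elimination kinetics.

At steady state, F × (Dose/τ) = Css × CL.
Dose = Css × CL × τ / F = 23.7 × 28.30 × 14.3 / 0.44 = 21800 mg

21800 mg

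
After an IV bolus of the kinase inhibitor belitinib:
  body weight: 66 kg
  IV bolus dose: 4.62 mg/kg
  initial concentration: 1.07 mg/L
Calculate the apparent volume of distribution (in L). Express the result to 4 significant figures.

Dose = 4.62 × 66 = 304.9 mg
Vd = Dose / C₀ = 304.9 / 1.07 = 285.0 L

285.0 L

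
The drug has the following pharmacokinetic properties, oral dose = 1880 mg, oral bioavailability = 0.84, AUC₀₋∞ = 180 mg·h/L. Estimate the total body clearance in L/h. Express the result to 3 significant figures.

CL = F·Dose / AUC = 0.84 × 1880 / 180 = 8.773 L/h

8.77 L/h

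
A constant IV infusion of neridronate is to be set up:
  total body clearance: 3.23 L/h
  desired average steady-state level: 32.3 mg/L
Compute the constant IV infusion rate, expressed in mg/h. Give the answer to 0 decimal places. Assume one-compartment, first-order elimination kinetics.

At steady state, infusion rate R₀ = Css × CL = 32.3 × 3.230 = 104.3 mg/h

104 mg/h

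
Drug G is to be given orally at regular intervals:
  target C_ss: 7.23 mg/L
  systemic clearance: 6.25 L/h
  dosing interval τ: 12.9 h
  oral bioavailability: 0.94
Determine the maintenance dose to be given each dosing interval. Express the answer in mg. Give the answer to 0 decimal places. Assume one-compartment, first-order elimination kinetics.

620 mg

At steady state, F × (Dose/τ) = Css × CL.
Dose = Css × CL × τ / F = 7.23 × 6.250 × 12.9 / 0.94 = 620.1 mg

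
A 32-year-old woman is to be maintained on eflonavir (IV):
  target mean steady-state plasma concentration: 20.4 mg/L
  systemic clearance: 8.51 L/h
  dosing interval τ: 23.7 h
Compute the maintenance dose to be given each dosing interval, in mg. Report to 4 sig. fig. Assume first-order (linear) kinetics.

4114 mg

At steady state, Dose/τ = Css × CL.
Dose = Css × CL × τ = 20.4 × 8.510 × 23.7 = 4114 mg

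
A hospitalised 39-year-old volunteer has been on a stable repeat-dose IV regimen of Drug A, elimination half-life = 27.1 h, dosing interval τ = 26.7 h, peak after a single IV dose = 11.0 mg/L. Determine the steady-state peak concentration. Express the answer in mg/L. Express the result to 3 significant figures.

22.2 mg/L

k = ln2 / t½ = 0.693147 / 27.1 = 0.02558 h⁻¹
e^(−kτ) = e^(−0.02558 × 26.7) = 0.5051
Accumulation ratio R = 1 / (1 − e^(−kτ)) = 1 / (1 − 0.5051) = 2.021
Steady-state peak = C₀ × R = 11.0 × 2.021 = 22.23 mg/L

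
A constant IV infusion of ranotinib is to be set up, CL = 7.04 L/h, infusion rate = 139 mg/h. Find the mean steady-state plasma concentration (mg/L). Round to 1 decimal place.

19.7 mg/L

At steady state Css = R₀ / CL = 139 / 7.040 = 19.74 mg/L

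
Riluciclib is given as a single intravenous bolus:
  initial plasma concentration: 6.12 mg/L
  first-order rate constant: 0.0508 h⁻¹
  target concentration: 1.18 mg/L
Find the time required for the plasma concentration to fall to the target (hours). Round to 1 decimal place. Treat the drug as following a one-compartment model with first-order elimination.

32.4 h

t = ln(C₀ / C) / k = ln(6.120 / 1.18) / 0.05080
  = ln(5.186) / 0.05080 = 1.646 / 0.05080 = 32.40 h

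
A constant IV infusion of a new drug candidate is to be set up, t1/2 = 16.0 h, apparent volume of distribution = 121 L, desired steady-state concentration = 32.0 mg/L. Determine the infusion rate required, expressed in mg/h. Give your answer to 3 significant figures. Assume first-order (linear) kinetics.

168 mg/h

k = ln2 / t½ = 0.693147 / 16.0 = 0.04332 h⁻¹
CL = k × Vd = 0.04332 × 121 = 5.242 L/h
At steady state, infusion rate R₀ = Css × CL = 32.0 × 5.242 = 167.7 mg/h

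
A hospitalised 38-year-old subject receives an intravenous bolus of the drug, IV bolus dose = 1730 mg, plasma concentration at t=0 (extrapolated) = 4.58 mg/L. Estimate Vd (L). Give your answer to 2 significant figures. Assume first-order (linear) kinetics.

380 L

Vd = Dose / C₀ = 1730 / 4.58 = 377.7 L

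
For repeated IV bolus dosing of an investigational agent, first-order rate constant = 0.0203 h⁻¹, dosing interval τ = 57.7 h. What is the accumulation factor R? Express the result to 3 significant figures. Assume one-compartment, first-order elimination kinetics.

e^(−kτ) = e^(−0.02030 × 57.7) = 0.3100
Accumulation ratio R = 1 / (1 − e^(−kτ)) = 1 / (1 − 0.3100) = 1.449

1.45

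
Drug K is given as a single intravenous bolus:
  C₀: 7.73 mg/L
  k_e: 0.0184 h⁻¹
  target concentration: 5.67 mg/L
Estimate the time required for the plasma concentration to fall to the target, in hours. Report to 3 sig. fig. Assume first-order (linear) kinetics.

t = ln(C₀ / C) / k = ln(7.730 / 5.67) / 0.01840
  = ln(1.363) / 0.01840 = 0.3097 / 0.01840 = 16.83 h

16.8 h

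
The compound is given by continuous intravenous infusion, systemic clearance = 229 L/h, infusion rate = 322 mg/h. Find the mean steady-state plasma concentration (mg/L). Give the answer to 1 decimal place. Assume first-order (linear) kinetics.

1.4 mg/L

At steady state Css = R₀ / CL = 322 / 229.0 = 1.406 mg/L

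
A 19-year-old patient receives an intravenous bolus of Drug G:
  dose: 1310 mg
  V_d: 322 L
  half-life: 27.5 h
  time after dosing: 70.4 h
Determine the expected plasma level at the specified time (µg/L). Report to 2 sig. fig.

C₀ = Dose / Vd = 1310 / 322 = 4.068 mg/L
k = ln2 / t½ = 0.693147 / 27.5 = 0.02521 h⁻¹
C = C₀ · e^(−k·t) = 4.068 × e^(−0.02521 × 70.4)
  = 4.068 × 0.1695 = 0.6895 mg/L
Convert: 0.6895 mg/L × 1000 = 689.5 µg/L

690 µg/L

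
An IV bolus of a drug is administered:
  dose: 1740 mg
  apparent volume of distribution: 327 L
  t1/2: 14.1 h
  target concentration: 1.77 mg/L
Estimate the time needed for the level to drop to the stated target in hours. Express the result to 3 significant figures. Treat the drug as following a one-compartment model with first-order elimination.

22.4 h

C₀ = Dose / Vd = 1740 / 327 = 5.321 mg/L
k = ln2 / t½ = 0.693147 / 14.1 = 0.04916 h⁻¹
t = ln(C₀ / C) / k = ln(5.321 / 1.77) / 0.04916
  = ln(3.006) / 0.04916 = 1.101 / 0.04916 = 22.40 h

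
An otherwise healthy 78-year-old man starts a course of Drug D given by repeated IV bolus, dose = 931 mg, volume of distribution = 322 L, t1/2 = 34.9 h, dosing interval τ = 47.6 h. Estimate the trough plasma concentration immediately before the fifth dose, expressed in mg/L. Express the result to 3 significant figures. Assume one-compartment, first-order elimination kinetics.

1.80 mg/L

C₀ per dose = Dose / Vd = 931 / 322 = 2.891 mg/L
k = ln2 / t½ = 0.693147 / 34.9 = 0.01986 h⁻¹
Fraction remaining after one interval: r = e^(−kτ) = e^(−0.01986 × 47.6) = 0.3885
Before dose 5, 4 doses have been given (aged 1τ, 2τ, 3τ, 4τ).
C_trough = C₀ × (r + r² + … + r^4) = C₀ × r(1−r^4)/(1−r)
        = 2.891 × 0.3885 × (1 − 0.02278) / (1 − 0.3885) = 1.795 mg/L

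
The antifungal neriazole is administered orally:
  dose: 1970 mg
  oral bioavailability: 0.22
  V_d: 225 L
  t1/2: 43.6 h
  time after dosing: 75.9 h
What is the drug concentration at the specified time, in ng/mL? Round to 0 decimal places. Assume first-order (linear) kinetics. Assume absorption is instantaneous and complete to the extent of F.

576 ng/mL

Amount reaching circulation = F × Dose = 0.22 × 1970 = 433.4 mg
C₀ = F·Dose / Vd = 433.4 / 225 = 1.926 mg/L
k = ln2 / t½ = 0.693147 / 43.6 = 0.01590 h⁻¹
C = C₀ · e^(−k·t) = 1.926 × e^(−0.01590 × 75.9)
  = 1.926 × 0.2992 = 0.5763 mg/L
Convert: 0.5763 mg/L × 1000 = 576.3 ng/mL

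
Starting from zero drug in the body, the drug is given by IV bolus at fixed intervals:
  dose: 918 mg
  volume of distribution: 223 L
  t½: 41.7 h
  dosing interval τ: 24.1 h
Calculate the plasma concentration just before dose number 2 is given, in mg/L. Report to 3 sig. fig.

2.76 mg/L

C₀ per dose = Dose / Vd = 918 / 223 = 4.117 mg/L
k = ln2 / t½ = 0.693147 / 41.7 = 0.01662 h⁻¹
Fraction remaining after one interval: r = e^(−kτ) = e^(−0.01662 × 24.1) = 0.6700
Before dose 2, 1 dose has been given (aged 1τ).
C_trough = C₀ × r = 4.117 × 0.6700 = 2.758 mg/L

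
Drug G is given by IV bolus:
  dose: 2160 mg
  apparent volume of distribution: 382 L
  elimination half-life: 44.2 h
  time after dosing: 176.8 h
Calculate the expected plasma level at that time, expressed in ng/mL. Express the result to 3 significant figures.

353 ng/mL

C₀ = Dose / Vd = 2160 / 382 = 5.654 mg/L
k = ln2 / t½ = 0.693147 / 44.2 = 0.01568 h⁻¹
t / t½ = 176.8 / 44.2 = 4 half-lives
C = C₀ × (1/2)^4 = 5.654 × 0.06250 = 0.3534 mg/L
Convert: 0.3534 mg/L × 1000 = 353.4 ng/mL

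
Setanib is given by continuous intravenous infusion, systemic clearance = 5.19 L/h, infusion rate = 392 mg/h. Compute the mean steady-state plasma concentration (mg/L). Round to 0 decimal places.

76 mg/L

At steady state Css = R₀ / CL = 392 / 5.190 = 75.53 mg/L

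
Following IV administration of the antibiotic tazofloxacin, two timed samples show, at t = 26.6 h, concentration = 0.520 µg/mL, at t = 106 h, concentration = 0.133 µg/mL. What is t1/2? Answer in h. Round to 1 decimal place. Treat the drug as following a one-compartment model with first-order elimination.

k = ln(C₁/C₂) / (t₂ − t₁) = ln(0.520/0.133) / (106 − 26.6)
  = 1.363 / 79.40 = 0.01717 h⁻¹
t½ = ln2 / k = 0.693147 / 0.01717 = 40.37 h

40.4 h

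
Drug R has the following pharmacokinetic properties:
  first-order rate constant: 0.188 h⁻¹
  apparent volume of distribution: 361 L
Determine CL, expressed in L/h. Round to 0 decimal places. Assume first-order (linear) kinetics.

CL = k × Vd = 0.188 × 361 = 67.87 L/h

68 L/h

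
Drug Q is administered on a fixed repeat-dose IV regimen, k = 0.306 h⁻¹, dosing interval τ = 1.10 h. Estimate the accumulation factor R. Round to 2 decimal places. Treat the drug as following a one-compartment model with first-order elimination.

3.50

e^(−kτ) = e^(−0.3060 × 1.10) = 0.7142
Accumulation ratio R = 1 / (1 − e^(−kτ)) = 1 / (1 − 0.7142) = 3.499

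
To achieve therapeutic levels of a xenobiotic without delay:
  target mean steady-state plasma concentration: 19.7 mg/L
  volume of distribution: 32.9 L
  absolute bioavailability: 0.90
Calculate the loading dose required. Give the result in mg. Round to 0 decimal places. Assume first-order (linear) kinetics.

720 mg

LD = Css × Vd / F = 19.7 × 32.9 / 0.90 = 720.1 mg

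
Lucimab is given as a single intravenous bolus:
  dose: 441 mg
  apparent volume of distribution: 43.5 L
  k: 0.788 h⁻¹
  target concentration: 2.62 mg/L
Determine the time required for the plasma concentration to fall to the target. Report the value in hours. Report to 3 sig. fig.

1.72 h

C₀ = Dose / Vd = 441.0 / 43.5 = 10.14 mg/L
t = ln(C₀ / C) / k = ln(10.14 / 2.62) / 0.7880
  = ln(3.870) / 0.7880 = 1.353 / 0.7880 = 1.717 h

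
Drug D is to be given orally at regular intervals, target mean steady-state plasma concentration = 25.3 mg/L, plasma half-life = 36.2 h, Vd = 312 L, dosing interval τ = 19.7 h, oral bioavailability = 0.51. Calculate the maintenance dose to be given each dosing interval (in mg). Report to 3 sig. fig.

5840 mg

k = ln2 / t½ = 0.693147 / 36.2 = 0.01915 h⁻¹
CL = k × Vd = 0.01915 × 312 = 5.975 L/h
At steady state, F × (Dose/τ) = Css × CL.
Dose = Css × CL × τ / F = 25.3 × 5.975 × 19.7 / 0.51 = 5839 mg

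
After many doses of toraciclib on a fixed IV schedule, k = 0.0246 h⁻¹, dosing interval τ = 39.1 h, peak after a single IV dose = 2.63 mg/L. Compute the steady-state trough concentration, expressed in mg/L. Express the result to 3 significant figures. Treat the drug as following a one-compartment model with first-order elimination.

1.63 mg/L

e^(−kτ) = e^(−0.02460 × 39.1) = 0.3822
Accumulation ratio R = 1 / (1 − e^(−kτ)) = 1 / (1 − 0.3822) = 1.619
Steady-state trough = C₀ × R × e^(−kτ) = 2.63 × 1.619 × 0.3822 = 1.627 mg/L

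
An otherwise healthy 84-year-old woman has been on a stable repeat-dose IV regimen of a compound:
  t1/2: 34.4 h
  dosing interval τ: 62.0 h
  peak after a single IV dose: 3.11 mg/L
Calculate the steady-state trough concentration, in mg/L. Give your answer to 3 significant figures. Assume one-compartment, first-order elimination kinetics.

k = ln2 / t½ = 0.693147 / 34.4 = 0.02015 h⁻¹
e^(−kτ) = e^(−0.02015 × 62.0) = 0.2867
Accumulation ratio R = 1 / (1 − e^(−kτ)) = 1 / (1 − 0.2867) = 1.402
Steady-state trough = C₀ × R × e^(−kτ) = 3.11 × 1.402 × 0.2867 = 1.250 mg/L

1.25 mg/L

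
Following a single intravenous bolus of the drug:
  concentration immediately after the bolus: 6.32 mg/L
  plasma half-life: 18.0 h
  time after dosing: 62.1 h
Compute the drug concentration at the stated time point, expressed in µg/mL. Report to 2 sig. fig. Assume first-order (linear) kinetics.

k = ln2 / t½ = 0.693147 / 18.0 = 0.03851 h⁻¹
C = C₀ · e^(−k·t) = 6.320 × e^(−0.03851 × 62.1)
  = 6.320 × 0.09149 = 0.5782 mg/L
(0.5782 mg/L = 0.5782 µg/mL)

0.58 µg/mL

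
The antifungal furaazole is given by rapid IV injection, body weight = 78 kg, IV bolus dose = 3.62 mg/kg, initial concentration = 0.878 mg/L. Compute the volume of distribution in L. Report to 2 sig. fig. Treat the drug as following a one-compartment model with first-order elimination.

Dose = 3.62 × 78 = 282.4 mg
Vd = Dose / C₀ = 282.4 / 0.878 = 321.6 L

320 L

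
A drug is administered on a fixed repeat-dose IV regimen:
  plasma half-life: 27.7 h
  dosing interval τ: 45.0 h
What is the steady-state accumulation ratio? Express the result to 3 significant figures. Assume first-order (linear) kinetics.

1.48

k = ln2 / t½ = 0.693147 / 27.7 = 0.02502 h⁻¹
e^(−kτ) = e^(−0.02502 × 45.0) = 0.3244
Accumulation ratio R = 1 / (1 − e^(−kτ)) = 1 / (1 − 0.3244) = 1.480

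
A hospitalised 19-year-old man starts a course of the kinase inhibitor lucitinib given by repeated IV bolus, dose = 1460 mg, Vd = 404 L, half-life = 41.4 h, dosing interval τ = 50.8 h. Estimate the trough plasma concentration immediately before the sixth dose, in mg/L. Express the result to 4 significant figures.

2.657 mg/L

C₀ per dose = Dose / Vd = 1460 / 404 = 3.614 mg/L
k = ln2 / t½ = 0.693147 / 41.4 = 0.01674 h⁻¹
Fraction remaining after one interval: r = e^(−kτ) = e^(−0.01674 × 50.8) = 0.4272
Before dose 6, 5 doses have been given (aged 1τ, 2τ, 3τ, 4τ, 5τ).
C_trough = C₀ × (r + r² + … + r^5) = C₀ × r(1−r^5)/(1−r)
        = 3.614 × 0.4272 × (1 − 0.01423) / (1 − 0.4272) = 2.657 mg/L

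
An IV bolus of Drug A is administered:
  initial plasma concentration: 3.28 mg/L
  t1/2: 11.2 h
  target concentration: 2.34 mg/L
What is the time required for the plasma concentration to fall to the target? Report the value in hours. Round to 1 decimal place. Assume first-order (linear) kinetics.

5.5 h

k = ln2 / t½ = 0.693147 / 11.2 = 0.06189 h⁻¹
t = ln(C₀ / C) / k = ln(3.280 / 2.34) / 0.06189
  = ln(1.402) / 0.06189 = 0.3379 / 0.06189 = 5.460 h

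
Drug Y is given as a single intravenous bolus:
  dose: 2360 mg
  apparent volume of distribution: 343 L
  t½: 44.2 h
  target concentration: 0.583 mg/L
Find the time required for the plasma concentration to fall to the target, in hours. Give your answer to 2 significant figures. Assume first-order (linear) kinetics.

C₀ = Dose / Vd = 2360 / 343 = 6.880 mg/L
k = ln2 / t½ = 0.693147 / 44.2 = 0.01568 h⁻¹
t = ln(C₀ / C) / k = ln(6.880 / 0.583) / 0.01568
  = ln(11.80) / 0.01568 = 2.468 / 0.01568 = 157.4 h

160 h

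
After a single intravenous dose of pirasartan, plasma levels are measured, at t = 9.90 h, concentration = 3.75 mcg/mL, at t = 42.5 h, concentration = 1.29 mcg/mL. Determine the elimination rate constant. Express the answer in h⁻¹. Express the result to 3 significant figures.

0.0327 h⁻¹

k = ln(C₁/C₂) / (t₂ − t₁) = ln(3.75/1.29) / (42.5 − 9.90)
  = 1.067 / 32.60 = 0.03273 h⁻¹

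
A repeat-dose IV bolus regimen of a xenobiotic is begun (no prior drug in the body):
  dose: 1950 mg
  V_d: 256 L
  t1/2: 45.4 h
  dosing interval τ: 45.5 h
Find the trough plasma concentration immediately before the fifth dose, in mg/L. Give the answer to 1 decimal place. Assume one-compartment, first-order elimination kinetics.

C₀ per dose = Dose / Vd = 1950 / 256 = 7.617 mg/L
k = ln2 / t½ = 0.693147 / 45.4 = 0.01527 h⁻¹
Fraction remaining after one interval: r = e^(−kτ) = e^(−0.01527 × 45.5) = 0.4992
Before dose 5, 4 doses have been given (aged 1τ, 2τ, 3τ, 4τ).
C_trough = C₀ × (r + r² + … + r^4) = C₀ × r(1−r^4)/(1−r)
        = 7.617 × 0.4992 × (1 − 0.06210) / (1 − 0.4992) = 7.121 mg/L

7.1 mg/L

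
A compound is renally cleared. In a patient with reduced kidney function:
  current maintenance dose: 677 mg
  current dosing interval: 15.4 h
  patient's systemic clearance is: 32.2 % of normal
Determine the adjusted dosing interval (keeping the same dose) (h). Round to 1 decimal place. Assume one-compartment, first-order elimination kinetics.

47.8 h

To keep the same average steady-state level, dosing rate must scale with clearance.
CL ratio = 32.2 / 100 = 0.3220
New interval (same dose) = 15.4 / 0.3220 = 47.83 h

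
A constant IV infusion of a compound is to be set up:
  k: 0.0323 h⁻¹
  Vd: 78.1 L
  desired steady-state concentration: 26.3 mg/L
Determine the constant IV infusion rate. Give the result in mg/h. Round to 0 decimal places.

CL = k × Vd = 0.03230 × 78.1 = 2.523 L/h
At steady state, infusion rate R₀ = Css × CL = 26.3 × 2.523 = 66.35 mg/h

66 mg/h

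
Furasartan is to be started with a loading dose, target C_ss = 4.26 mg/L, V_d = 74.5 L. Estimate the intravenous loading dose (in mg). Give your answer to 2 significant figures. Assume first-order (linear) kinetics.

LD = Css × Vd = 4.26 × 74.5 = 317.4 mg

320 mg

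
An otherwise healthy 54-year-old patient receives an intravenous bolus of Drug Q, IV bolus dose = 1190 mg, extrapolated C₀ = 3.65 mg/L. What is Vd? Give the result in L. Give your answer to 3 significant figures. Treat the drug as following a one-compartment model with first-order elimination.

Vd = Dose / C₀ = 1190 / 3.65 = 326.0 L

326 L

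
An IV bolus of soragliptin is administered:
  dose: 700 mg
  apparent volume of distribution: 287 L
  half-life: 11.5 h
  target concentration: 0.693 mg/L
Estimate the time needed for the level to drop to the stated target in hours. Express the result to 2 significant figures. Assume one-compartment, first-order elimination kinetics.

C₀ = Dose / Vd = 700.0 / 287 = 2.439 mg/L
k = ln2 / t½ = 0.693147 / 11.5 = 0.06027 h⁻¹
t = ln(C₀ / C) / k = ln(2.439 / 0.693) / 0.06027
  = ln(3.519) / 0.06027 = 1.258 / 0.06027 = 20.87 h

21 h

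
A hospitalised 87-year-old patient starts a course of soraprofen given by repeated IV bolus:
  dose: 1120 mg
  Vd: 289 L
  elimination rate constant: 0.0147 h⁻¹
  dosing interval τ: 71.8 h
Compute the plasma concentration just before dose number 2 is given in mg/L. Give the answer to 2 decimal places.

1.35 mg/L

C₀ per dose = Dose / Vd = 1120 / 289 = 3.875 mg/L
Fraction remaining after one interval: r = e^(−kτ) = e^(−0.01470 × 71.8) = 0.3480
Before dose 2, 1 dose has been given (aged 1τ).
C_trough = C₀ × r = 3.875 × 0.3480 = 1.349 mg/L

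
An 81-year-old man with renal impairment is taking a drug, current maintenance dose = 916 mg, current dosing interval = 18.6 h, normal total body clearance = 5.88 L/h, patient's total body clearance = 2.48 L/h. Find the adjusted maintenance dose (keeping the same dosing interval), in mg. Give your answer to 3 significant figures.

386 mg

To keep the same average steady-state level, dosing rate must scale with clearance.
CL ratio = 2.48 / 5.88 = 0.4218
New dose (same interval) = 916 × 0.4218 = 386.4 mg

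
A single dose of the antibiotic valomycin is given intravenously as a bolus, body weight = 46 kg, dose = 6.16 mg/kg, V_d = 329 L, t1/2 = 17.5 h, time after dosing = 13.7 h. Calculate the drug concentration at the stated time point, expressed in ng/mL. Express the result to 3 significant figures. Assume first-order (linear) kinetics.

501 ng/mL

Total dose = 6.16 × 46 = 283.4 mg
C₀ = Dose / Vd = 283.4 / 329 = 0.8614 mg/L
k = ln2 / t½ = 0.693147 / 17.5 = 0.03961 h⁻¹
C = C₀ · e^(−k·t) = 0.8614 × e^(−0.03961 × 13.7)
  = 0.8614 × 0.5812 = 0.5006 mg/L
Convert: 0.5006 mg/L × 1000 = 500.6 ng/mL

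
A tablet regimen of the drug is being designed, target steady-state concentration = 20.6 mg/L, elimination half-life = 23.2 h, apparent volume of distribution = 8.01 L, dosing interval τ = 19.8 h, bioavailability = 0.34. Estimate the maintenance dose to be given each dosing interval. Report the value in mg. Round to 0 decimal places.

287 mg

k = ln2 / t½ = 0.693147 / 23.2 = 0.02988 h⁻¹
CL = k × Vd = 0.02988 × 8.01 = 0.2393 L/h
At steady state, F × (Dose/τ) = Css × CL.
Dose = Css × CL × τ / F = 20.6 × 0.2393 × 19.8 / 0.34 = 287.1 mg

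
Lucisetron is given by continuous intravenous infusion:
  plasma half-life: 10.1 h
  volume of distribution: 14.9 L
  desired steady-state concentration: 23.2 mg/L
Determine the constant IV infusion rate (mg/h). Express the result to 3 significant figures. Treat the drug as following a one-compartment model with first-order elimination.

23.7 mg/h

k = ln2 / t½ = 0.693147 / 10.1 = 0.06863 h⁻¹
CL = k × Vd = 0.06863 × 14.9 = 1.023 L/h
At steady state, infusion rate R₀ = Css × CL = 23.2 × 1.023 = 23.73 mg/h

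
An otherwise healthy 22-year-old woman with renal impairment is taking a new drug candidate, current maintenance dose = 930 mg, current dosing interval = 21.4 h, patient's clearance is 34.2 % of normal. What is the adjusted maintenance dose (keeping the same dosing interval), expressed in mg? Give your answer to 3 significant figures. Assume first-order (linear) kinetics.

318 mg

To keep the same average steady-state level, dosing rate must scale with clearance.
CL ratio = 34.2 / 100 = 0.3420
New dose (same interval) = 930 × 0.3420 = 318.1 mg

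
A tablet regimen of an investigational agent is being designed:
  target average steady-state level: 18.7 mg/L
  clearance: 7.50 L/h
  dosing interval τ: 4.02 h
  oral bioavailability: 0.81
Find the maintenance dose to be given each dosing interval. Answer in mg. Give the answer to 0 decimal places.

At steady state, F × (Dose/τ) = Css × CL.
Dose = Css × CL × τ / F = 18.7 × 7.500 × 4.02 / 0.81 = 696.1 mg

696 mg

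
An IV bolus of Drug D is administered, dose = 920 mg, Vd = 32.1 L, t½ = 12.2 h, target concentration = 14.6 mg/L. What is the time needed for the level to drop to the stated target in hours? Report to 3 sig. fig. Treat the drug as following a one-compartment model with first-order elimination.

11.9 h

C₀ = Dose / Vd = 920.0 / 32.1 = 28.66 mg/L
k = ln2 / t½ = 0.693147 / 12.2 = 0.05682 h⁻¹
t = ln(C₀ / C) / k = ln(28.66 / 14.6) / 0.05682
  = ln(1.963) / 0.05682 = 0.6745 / 0.05682 = 11.87 h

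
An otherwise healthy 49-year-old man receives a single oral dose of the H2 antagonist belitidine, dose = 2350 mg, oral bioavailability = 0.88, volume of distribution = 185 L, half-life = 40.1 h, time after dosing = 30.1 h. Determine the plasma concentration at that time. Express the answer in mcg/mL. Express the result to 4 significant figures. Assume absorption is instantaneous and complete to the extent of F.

6.644 mcg/mL

Amount reaching circulation = F × Dose = 0.88 × 2350 = 2068 mg
C₀ = F·Dose / Vd = 2068 / 185 = 11.18 mg/L
k = ln2 / t½ = 0.693147 / 40.1 = 0.01729 h⁻¹
C = C₀ · e^(−k·t) = 11.18 × e^(−0.01729 × 30.1)
  = 11.18 × 0.5943 = 6.644 mg/L
(6.644 mg/L = 6.644 mcg/mL)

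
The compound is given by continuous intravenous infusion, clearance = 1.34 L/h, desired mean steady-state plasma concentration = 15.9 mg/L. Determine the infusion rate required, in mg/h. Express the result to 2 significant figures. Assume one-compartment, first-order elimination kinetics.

21 mg/h

At steady state, infusion rate R₀ = Css × CL = 15.9 × 1.340 = 21.31 mg/h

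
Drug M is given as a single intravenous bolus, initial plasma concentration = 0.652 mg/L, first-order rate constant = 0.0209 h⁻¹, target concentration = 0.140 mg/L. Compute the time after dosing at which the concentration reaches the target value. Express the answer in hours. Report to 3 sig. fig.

73.6 h

t = ln(C₀ / C) / k = ln(0.6520 / 0.140) / 0.02090
  = ln(4.657) / 0.02090 = 1.538 / 0.02090 = 73.59 h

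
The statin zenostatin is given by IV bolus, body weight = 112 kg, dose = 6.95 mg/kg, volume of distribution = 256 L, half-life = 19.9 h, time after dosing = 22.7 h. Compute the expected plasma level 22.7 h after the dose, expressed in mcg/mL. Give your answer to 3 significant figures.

1.38 mcg/mL

Total dose = 6.95 × 112 = 778.4 mg
C₀ = Dose / Vd = 778.4 / 256 = 3.041 mg/L
k = ln2 / t½ = 0.693147 / 19.9 = 0.03483 h⁻¹
C = C₀ · e^(−k·t) = 3.041 × e^(−0.03483 × 22.7)
  = 3.041 × 0.4536 = 1.379 mg/L
(1.379 mg/L = 1.379 mcg/mL)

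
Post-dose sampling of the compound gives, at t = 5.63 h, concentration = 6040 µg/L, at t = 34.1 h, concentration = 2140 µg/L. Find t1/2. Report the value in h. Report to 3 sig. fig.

k = ln(C₁/C₂) / (t₂ − t₁) = ln(6040/2140) / (34.1 − 5.63)
  = 1.038 / 28.47 = 0.03646 h⁻¹
t½ = ln2 / k = 0.693147 / 0.03646 = 19.01 h

19.0 h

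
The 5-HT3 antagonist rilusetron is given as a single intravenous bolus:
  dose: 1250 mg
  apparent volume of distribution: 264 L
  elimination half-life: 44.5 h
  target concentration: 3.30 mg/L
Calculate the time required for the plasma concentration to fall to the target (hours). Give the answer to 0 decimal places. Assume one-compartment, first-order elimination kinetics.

C₀ = Dose / Vd = 1250 / 264 = 4.735 mg/L
k = ln2 / t½ = 0.693147 / 44.5 = 0.01558 h⁻¹
t = ln(C₀ / C) / k = ln(4.735 / 3.30) / 0.01558
  = ln(1.435) / 0.01558 = 0.3612 / 0.01558 = 23.18 h

23 h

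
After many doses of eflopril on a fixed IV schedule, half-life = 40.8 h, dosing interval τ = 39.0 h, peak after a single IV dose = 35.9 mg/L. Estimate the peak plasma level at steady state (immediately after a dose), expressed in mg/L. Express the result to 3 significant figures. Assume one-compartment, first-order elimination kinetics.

k = ln2 / t½ = 0.693147 / 40.8 = 0.01699 h⁻¹
e^(−kτ) = e^(−0.01699 × 39.0) = 0.5155
Accumulation ratio R = 1 / (1 − e^(−kτ)) = 1 / (1 − 0.5155) = 2.064
Steady-state peak = C₀ × R = 35.9 × 2.064 = 74.10 mg/L

74.1 mg/L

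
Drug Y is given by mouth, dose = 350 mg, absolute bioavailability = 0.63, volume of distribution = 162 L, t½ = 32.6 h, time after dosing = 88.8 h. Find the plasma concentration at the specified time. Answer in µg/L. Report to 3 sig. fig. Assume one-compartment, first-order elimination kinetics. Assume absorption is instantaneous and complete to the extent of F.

206 µg/L

Amount reaching circulation = F × Dose = 0.63 × 350.0 = 220.5 mg
C₀ = F·Dose / Vd = 220.5 / 162 = 1.361 mg/L
k = ln2 / t½ = 0.693147 / 32.6 = 0.02126 h⁻¹
C = C₀ · e^(−k·t) = 1.361 × e^(−0.02126 × 88.8)
  = 1.361 × 0.1514 = 0.2061 mg/L
Convert: 0.2061 mg/L × 1000 = 206.1 µg/L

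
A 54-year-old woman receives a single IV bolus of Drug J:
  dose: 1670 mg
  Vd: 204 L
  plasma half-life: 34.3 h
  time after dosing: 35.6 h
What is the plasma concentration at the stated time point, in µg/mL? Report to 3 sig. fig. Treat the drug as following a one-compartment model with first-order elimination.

C₀ = Dose / Vd = 1670 / 204 = 8.186 mg/L
k = ln2 / t½ = 0.693147 / 34.3 = 0.02021 h⁻¹
C = C₀ · e^(−k·t) = 8.186 × e^(−0.02021 × 35.6)
  = 8.186 × 0.4870 = 3.987 mg/L
(3.987 mg/L = 3.987 µg/mL)

3.99 µg/mL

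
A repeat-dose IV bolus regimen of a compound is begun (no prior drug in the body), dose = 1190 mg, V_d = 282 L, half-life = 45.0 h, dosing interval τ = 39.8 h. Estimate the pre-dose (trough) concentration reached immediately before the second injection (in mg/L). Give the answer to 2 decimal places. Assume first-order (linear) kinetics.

C₀ per dose = Dose / Vd = 1190 / 282 = 4.220 mg/L
k = ln2 / t½ = 0.693147 / 45.0 = 0.01540 h⁻¹
Fraction remaining after one interval: r = e^(−kτ) = e^(−0.01540 × 39.8) = 0.5418
Before dose 2, 1 dose has been given (aged 1τ).
C_trough = C₀ × r = 4.220 × 0.5418 = 2.286 mg/L

2.29 mg/L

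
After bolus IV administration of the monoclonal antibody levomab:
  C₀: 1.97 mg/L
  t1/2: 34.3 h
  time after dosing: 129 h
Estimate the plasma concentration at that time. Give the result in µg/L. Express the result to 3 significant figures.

145 µg/L

k = ln2 / t½ = 0.693147 / 34.3 = 0.02021 h⁻¹
C = C₀ · e^(−k·t) = 1.970 × e^(−0.02021 × 129)
  = 1.970 × 0.07375 = 0.1453 mg/L
Convert: 0.1453 mg/L × 1000 = 145.3 µg/L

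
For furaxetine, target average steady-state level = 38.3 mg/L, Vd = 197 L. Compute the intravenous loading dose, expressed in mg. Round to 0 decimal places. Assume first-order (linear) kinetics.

LD = Css × Vd = 38.3 × 197 = 7545 mg

7545 mg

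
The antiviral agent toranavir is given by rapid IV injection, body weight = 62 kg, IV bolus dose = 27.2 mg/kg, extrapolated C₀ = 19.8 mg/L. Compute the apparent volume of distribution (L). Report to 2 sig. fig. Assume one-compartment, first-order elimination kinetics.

Dose = 27.2 × 62 = 1686 mg
Vd = Dose / C₀ = 1686 / 19.8 = 85.15 L

85 L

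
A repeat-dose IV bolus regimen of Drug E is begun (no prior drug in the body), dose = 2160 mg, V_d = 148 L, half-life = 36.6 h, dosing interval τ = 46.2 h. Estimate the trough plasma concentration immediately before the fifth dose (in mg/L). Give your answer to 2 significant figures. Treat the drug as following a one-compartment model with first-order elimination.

10 mg/L

C₀ per dose = Dose / Vd = 2160 / 148 = 14.59 mg/L
k = ln2 / t½ = 0.693147 / 36.6 = 0.01894 h⁻¹
Fraction remaining after one interval: r = e^(−kτ) = e^(−0.01894 × 46.2) = 0.4169
Before dose 5, 4 doses have been given (aged 1τ, 2τ, 3τ, 4τ).
C_trough = C₀ × (r + r² + … + r^4) = C₀ × r(1−r^4)/(1−r)
        = 14.59 × 0.4169 × (1 − 0.03021) / (1 − 0.4169) = 10.12 mg/L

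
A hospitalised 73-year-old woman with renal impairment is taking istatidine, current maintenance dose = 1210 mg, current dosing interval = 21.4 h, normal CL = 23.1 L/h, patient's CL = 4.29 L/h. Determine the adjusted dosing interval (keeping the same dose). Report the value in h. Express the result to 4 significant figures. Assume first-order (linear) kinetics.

To keep the same average steady-state level, dosing rate must scale with clearance.
CL ratio = 4.29 / 23.1 = 0.1857
New interval (same dose) = 21.4 / 0.1857 = 115.2 h

115.2 h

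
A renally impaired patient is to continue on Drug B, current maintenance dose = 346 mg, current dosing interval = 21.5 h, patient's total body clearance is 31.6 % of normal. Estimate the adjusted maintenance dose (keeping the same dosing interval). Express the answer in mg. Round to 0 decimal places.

To keep the same average steady-state level, dosing rate must scale with clearance.
CL ratio = 31.6 / 100 = 0.3160
New dose (same interval) = 346 × 0.3160 = 109.3 mg

109 mg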